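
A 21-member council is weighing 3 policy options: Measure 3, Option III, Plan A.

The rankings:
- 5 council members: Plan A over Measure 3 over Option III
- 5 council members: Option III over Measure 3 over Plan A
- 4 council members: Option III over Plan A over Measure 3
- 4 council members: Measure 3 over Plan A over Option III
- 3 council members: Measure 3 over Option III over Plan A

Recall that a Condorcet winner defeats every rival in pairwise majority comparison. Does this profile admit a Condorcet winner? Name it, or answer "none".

Measure 3

Check each pair by majority over 21 ballots:
Measure 3 vs Option III: Measure 3, 12–9.
Measure 3 vs Plan A: Measure 3, 12–9.
Option III–Plan A: Option III 12–9.
Measure 3 defeats every rival head-to-head and is the Condorcet winner.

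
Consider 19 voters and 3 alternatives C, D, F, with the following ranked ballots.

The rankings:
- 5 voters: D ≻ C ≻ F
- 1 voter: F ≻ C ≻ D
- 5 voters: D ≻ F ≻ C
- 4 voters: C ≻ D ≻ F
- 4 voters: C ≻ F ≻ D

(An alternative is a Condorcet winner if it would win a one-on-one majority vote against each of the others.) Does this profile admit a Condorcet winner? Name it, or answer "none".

Head-to-head results (19 voters):
C vs D: C is ranked higher on 1+4+4 = 9 ballots, D on 10. D wins 10–9.
C vs F: C, 13–6.
D vs F: 5+5+4 = 14 for D, 5 for F — D by 14–5.
D beats each of C, F — D is the Condorcet winner.

D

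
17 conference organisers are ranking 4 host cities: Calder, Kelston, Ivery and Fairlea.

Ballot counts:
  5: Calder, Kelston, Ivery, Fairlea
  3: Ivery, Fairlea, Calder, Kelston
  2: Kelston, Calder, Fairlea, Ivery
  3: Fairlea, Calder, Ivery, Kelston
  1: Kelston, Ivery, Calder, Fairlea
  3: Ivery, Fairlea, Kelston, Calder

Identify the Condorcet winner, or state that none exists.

Check each pair by majority over 17 ballots:
Calder vs Kelston: 5+3+3 = 11 for Calder, 6 for Kelston — Calder by 11–6.
Calder vs Ivery: Calder is ranked higher on 5+2+3 = 10 ballots, Ivery on 7. Calder wins 10–7.
Calder vs Fairlea: Calder preferred on 5+2+1 = 8 ballots; Fairlea wins 9–8.
Kelston vs Ivery: Kelston preferred on 5+2+1 = 8 ballots; Ivery wins 9–8.
Kelston vs Fairlea: 8 to 9, Fairlea.
Ivery vs Fairlea: 12 to 5, Ivery.
No city is unbeaten: Calder loses to Fairlea; Kelston loses to Calder; Ivery loses to Calder; Fairlea loses to Ivery. In particular Calder > Ivery > Fairlea > Calder is a majority cycle — no Condorcet winner exists.

none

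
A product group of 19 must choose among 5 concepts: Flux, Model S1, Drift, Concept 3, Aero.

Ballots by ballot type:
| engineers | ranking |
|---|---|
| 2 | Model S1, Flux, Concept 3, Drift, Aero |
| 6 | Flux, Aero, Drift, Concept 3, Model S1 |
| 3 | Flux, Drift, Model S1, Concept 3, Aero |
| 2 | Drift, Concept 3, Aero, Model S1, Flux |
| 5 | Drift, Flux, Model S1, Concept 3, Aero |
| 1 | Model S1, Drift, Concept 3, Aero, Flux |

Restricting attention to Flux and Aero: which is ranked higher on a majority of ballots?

Flux

Ballots ranking Flux above Aero: 2 + 6 + 3 + 5 = 16.
Ballots ranking Aero above Flux: 19 − 16 = 3.
Flux wins the head-to-head 16–3.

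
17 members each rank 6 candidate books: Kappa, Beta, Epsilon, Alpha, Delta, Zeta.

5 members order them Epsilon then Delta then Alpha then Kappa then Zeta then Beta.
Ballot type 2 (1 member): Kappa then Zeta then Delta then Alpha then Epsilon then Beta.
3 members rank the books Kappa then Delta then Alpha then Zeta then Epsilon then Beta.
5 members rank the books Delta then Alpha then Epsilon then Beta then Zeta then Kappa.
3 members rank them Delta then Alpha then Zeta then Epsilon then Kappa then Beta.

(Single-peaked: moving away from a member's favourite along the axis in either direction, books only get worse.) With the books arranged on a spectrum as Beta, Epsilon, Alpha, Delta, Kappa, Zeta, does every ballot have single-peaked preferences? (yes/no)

no

Axis positions: Beta=1, Epsilon=2, Alpha=3, Delta=4, Kappa=5, Zeta=6.
Ballot type 1: ranking walks positions 2-4-3-5-6-1; Delta is ranked above Alpha even though Alpha lies between Delta and the peak Epsilon on the axis — preferences dip and rise again. Not single-peaked.
Ballot type 2 (peak Kappa at position 5): ranking walks positions 5-6-4-3-2-1, expanding outward from the peak — single-peaked.
Ballot type 3 (peak Kappa at position 5): ranking walks positions 5-4-3-6-2-1, expanding outward from the peak — single-peaked.
Ballot type 4: ranking walks positions 4-3-2-1-6-5; Zeta is ranked above Kappa even though Kappa lies between Zeta and the peak Delta on the axis — preferences dip and rise again. Not single-peaked.
Ballot type 5: ranking walks positions 4-3-6-2-5-1; Zeta is ranked above Kappa even though Kappa lies between Zeta and the peak Delta on the axis — preferences dip and rise again. Not single-peaked.
Ballot type 1 violates single-peakedness, so the profile is not single-peaked on this axis.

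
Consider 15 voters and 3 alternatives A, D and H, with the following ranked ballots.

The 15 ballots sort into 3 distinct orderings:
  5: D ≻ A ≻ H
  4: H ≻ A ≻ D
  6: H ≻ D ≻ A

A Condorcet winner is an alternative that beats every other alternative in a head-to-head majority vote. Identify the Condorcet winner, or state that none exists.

H

Head-to-head results (15 voters):
A vs D: D wins 11–4.
A vs H: H wins 10–5.
D vs H: D is ranked higher on 5 ballots, H on 10. H wins 10–5.
Only H has no losses; H is the Condorcet winner.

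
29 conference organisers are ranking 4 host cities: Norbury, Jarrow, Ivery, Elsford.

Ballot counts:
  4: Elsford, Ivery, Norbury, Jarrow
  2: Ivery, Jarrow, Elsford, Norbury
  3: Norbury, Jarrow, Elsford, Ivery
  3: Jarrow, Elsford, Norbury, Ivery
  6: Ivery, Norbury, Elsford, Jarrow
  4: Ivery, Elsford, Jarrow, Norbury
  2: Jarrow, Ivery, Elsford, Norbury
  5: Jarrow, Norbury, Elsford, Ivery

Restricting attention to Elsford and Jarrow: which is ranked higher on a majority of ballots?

Jarrow

Ballots ranking Elsford above Jarrow: 4 + 6 + 4 = 14.
Ballots ranking Jarrow above Elsford: 29 − 14 = 15.
Jarrow wins the head-to-head 15–14.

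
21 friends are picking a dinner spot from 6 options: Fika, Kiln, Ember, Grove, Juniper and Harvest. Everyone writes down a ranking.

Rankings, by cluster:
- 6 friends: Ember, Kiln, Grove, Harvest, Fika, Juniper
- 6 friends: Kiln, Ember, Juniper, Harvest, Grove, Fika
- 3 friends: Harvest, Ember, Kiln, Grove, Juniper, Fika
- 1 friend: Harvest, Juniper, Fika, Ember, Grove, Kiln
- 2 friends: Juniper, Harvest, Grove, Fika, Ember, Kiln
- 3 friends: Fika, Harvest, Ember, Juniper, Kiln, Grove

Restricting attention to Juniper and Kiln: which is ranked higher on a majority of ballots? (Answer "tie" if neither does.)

Ballots ranking Juniper above Kiln: 1 + 2 + 3 = 6.
Ballots ranking Kiln above Juniper: 21 − 6 = 15.
Kiln wins the head-to-head 15–6.

Kiln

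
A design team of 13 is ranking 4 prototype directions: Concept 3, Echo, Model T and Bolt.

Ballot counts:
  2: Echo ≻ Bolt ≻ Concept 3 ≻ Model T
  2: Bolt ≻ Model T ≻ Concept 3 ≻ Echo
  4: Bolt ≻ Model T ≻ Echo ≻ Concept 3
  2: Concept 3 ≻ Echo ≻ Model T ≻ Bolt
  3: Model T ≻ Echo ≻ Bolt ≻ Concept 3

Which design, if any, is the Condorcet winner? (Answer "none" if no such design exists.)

Head-to-head results (13 engineers):
Concept 3–Echo: Echo 9–4.
Concept 3–Model T: Model T 9–4.
Concept 3 vs Bolt: Bolt, 11–2.
Echo vs Model T: Model T wins 9–4.
Echo vs Bolt: Echo wins 7–6.
Model T vs Bolt: Bolt, 8–5.
No design is unbeaten: Concept 3 loses to Echo; Echo loses to Model T; Model T loses to Bolt; Bolt loses to Echo. In particular Echo → Bolt → Model T → Echo is a majority cycle — no Condorcet winner exists.

none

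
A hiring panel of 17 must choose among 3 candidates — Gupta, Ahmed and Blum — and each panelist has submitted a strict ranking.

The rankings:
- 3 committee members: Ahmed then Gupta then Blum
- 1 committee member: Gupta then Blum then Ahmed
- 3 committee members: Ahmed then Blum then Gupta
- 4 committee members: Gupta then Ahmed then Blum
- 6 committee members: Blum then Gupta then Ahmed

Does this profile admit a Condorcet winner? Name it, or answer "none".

Pairwise majorities:
Gupta vs Ahmed: 11 to 6, Gupta.
Gupta vs Blum: Blum wins 9–8.
Ahmed vs Blum: 10 to 7, Ahmed.
Every candidate loses at least once (Gupta loses to Blum; Ahmed loses to Gupta; Blum loses to Ahmed). The majority relation contains the cycle Gupta → Ahmed → Blum → Gupta, so there is no Condorcet winner.

none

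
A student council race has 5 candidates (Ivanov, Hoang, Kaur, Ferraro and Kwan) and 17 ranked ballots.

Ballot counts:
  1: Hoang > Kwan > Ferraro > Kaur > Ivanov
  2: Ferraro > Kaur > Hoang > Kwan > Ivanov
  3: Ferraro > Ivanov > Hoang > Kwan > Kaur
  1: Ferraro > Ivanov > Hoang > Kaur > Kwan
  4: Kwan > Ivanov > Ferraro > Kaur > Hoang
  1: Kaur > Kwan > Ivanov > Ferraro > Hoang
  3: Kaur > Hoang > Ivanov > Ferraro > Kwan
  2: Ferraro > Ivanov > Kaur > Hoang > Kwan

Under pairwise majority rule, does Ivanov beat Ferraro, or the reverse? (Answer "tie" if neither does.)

Ferraro

Ballots ranking Ivanov above Ferraro: 4 + 1 + 3 = 8.
Ballots ranking Ferraro above Ivanov: 17 − 8 = 9.
Ferraro wins the head-to-head 9–8.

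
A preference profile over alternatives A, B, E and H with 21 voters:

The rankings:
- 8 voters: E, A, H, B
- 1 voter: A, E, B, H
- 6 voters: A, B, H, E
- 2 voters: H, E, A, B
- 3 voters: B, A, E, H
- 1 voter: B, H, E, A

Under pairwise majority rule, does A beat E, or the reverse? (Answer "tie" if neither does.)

Ballots ranking A above E: 1 + 6 + 3 = 10.
Ballots ranking E above A: 21 − 10 = 11.
E wins the head-to-head 11–10.

E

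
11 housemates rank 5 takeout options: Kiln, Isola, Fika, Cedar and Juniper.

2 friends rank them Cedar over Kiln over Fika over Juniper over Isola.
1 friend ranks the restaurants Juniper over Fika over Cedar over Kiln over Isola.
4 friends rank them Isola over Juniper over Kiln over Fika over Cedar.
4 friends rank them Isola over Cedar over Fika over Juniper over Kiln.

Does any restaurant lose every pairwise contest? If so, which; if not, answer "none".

none

Head-to-head results (11 friends):
Kiln vs Isola: Kiln is ranked higher on 2+1 = 3 ballots, Isola on 8. Isola wins 8–3.
Kiln vs Fika: 6 to 5, Kiln.
Kiln vs Cedar: Kiln is ranked higher on 4 ballots, Cedar on 7. Cedar wins 7–4.
Kiln vs Juniper: Kiln preferred on 2 ballots; Juniper wins 9–2.
Isola vs Fika: Isola is ranked higher on 4+4 = 8 ballots, Fika on 3. Isola wins 8–3.
Isola vs Cedar: Isola preferred on 4+4 = 8 ballots; Isola wins 8–3.
Isola vs Juniper: Isola wins 8–3.
Fika vs Cedar: 5 to 6, Cedar.
Fika vs Juniper: Fika, 6–5.
Cedar vs Juniper: 6 to 5, Cedar.
No restaurant is winless: Kiln beats Fika; Isola beats Kiln; Fika beats Juniper; Cedar beats Kiln; Juniper beats Kiln. There is no Condorcet loser.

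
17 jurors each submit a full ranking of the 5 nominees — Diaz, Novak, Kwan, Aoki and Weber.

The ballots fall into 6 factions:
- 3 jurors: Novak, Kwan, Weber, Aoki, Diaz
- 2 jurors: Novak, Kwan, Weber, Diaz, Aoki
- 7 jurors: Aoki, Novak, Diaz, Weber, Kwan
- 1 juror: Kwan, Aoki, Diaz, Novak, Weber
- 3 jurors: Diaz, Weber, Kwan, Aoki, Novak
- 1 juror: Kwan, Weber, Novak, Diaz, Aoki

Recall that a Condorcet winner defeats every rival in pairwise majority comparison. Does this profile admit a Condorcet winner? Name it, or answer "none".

none

Pairwise majorities:
Diaz vs Novak: 1+3 = 4 for Diaz, 13 for Novak — Novak by 13–4.
Diaz vs Kwan: 10 to 7, Diaz.
Diaz vs Aoki: Diaz preferred on 2+3+1 = 6 ballots; Aoki wins 11–6.
Diaz vs Weber: 11 to 6, Diaz.
Novak vs Kwan: 12 to 5, Novak.
Novak vs Aoki: Novak is ranked higher on 3+2+1 = 6 ballots, Aoki on 11. Aoki wins 11–6.
Novak vs Weber: 3+2+7+1 = 13 for Novak, 4 for Weber — Novak by 13–4.
Kwan vs Aoki: Kwan is ranked higher on 3+2+1+3+1 = 10 ballots, Aoki on 7. Kwan wins 10–7.
Kwan vs Weber: 3+2+1+1 = 7 for Kwan, 10 for Weber — Weber by 10–7.
Aoki vs Weber: Aoki is ranked higher on 7+1 = 8 ballots, Weber on 9. Weber wins 9–8.
Each nominee drops at least one matchup (Diaz loses to Novak; Novak loses to Aoki; Kwan loses to Diaz; Aoki loses to Kwan; Weber loses to Diaz); the cycle Diaz → Kwan → Aoki → Diaz rules out a Condorcet winner.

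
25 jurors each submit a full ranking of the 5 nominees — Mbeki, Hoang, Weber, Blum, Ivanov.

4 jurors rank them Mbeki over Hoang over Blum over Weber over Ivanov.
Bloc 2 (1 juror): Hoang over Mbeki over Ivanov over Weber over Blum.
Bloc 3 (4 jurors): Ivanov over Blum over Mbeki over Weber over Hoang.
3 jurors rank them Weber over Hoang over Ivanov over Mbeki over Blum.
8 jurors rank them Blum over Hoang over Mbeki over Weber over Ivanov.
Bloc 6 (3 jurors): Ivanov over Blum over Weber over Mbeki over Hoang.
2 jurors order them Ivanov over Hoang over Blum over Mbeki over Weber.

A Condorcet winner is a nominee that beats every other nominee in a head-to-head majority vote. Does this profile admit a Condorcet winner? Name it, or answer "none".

none

Check each pair by majority over 25 ballots:
Mbeki vs Hoang: 11 to 14, Hoang.
Mbeki vs Weber: Mbeki, 19–6.
Mbeki vs Blum: Blum, 17–8.
Mbeki vs Ivanov: 13 to 12, Mbeki.
Hoang vs Weber: Hoang preferred on 4+1+8+2 = 15 ballots; Hoang wins 15–10.
Hoang vs Blum: Hoang preferred on 4+1+3+2 = 10 ballots; Blum wins 15–10.
Hoang vs Ivanov: Hoang wins 16–9.
Weber–Blum: Blum 21–4.
Weber vs Ivanov: Weber preferred on 4+3+8 = 15 ballots; Weber wins 15–10.
Blum vs Ivanov: 12 to 13, Ivanov.
Every nominee loses at least once (Mbeki loses to Hoang; Hoang loses to Blum; Weber loses to Mbeki; Blum loses to Ivanov; Ivanov loses to Mbeki). The majority relation contains the cycle Mbeki > Ivanov > Blum > Mbeki, so there is no Condorcet winner.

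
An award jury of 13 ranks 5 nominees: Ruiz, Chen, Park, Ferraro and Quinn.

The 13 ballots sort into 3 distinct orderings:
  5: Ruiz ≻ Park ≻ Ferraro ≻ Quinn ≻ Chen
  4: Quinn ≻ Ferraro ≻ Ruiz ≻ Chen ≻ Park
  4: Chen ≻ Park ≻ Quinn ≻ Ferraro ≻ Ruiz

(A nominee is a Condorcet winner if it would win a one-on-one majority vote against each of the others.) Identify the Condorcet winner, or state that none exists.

Check each pair by majority over 13 ballots:
Ruiz–Chen: Ruiz 9–4.
Ruiz–Park: Ruiz 9–4.
Ruiz–Ferraro: Ferraro 8–5.
Ruiz–Quinn: Quinn 8–5.
Chen vs Park: Chen wins 8–5.
Chen–Ferraro: Ferraro 9–4.
Chen vs Quinn: Quinn wins 9–4.
Park vs Ferraro: Park, 9–4.
Park vs Quinn: Park wins 9–4.
Ferraro vs Quinn: Quinn, 8–5.
Each nominee drops at least one matchup (Ruiz loses to Ferraro; Chen loses to Ruiz; Park loses to Ruiz; Ferraro loses to Park; Quinn loses to Park); the cycle Ruiz > Park > Ferraro > Ruiz rules out a Condorcet winner.

none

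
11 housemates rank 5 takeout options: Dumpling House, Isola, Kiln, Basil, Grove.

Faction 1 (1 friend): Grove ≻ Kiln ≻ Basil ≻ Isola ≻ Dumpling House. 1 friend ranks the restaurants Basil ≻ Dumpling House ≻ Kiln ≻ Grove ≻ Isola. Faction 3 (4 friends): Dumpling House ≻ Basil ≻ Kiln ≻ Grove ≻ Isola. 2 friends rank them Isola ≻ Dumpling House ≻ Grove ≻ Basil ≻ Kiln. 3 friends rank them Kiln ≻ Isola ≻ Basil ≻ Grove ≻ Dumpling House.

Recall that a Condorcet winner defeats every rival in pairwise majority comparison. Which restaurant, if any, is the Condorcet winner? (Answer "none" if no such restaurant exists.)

none

Head-to-head results (11 friends):
Dumpling House vs Isola: Isola wins 6–5.
Dumpling House vs Kiln: Dumpling House wins 7–4.
Dumpling House vs Basil: Dumpling House wins 6–5.
Dumpling House vs Grove: Dumpling House wins 7–4.
Isola–Kiln: Kiln 9–2.
Isola–Basil: Basil 6–5.
Isola–Grove: Grove 6–5.
Kiln–Basil: Basil 7–4.
Kiln vs Grove: Kiln wins 8–3.
Basil vs Grove: Basil wins 8–3.
Each restaurant drops at least one matchup (Dumpling House loses to Isola; Isola loses to Kiln; Kiln loses to Dumpling House; Basil loses to Dumpling House; Grove loses to Dumpling House); the cycle Dumpling House → Kiln → Isola → Dumpling House rules out a Condorcet winner.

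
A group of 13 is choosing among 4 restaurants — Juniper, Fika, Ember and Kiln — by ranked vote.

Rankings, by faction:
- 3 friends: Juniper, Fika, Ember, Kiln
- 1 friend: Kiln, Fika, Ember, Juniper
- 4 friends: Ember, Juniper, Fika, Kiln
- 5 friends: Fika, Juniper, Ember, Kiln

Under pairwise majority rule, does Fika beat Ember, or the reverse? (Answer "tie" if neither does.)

Ballots ranking Fika above Ember: 3 + 1 + 5 = 9.
Ballots ranking Ember above Fika: 13 − 9 = 4.
Fika wins the head-to-head 9–4.

Fika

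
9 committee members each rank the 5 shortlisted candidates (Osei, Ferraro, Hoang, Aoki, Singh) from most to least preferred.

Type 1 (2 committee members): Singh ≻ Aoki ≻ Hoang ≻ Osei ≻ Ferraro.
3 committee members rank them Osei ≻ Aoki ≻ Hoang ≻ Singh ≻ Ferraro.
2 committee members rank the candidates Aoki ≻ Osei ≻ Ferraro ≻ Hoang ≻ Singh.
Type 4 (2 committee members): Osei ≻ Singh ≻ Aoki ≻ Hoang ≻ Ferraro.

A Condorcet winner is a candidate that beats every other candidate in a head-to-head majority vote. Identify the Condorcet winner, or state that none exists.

Check each pair by majority over 9 ballots:
Osei vs Ferraro: Osei is ranked higher on 2+3+2+2 = 9 ballots, Ferraro on 0. Osei wins 9–0.
Osei vs Hoang: Osei preferred on 3+2+2 = 7 ballots; Osei wins 7–2.
Osei vs Aoki: 3+2 = 5 for Osei, 4 for Aoki — Osei by 5–4.
Osei vs Singh: Osei is ranked higher on 3+2+2 = 7 ballots, Singh on 2. Osei wins 7–2.
Ferraro vs Hoang: Ferraro preferred on 2 ballots; Hoang wins 7–2.
Ferraro vs Aoki: 0 to 9, Aoki.
Ferraro vs Singh: Ferraro preferred on 2 ballots; Singh wins 7–2.
Hoang vs Aoki: 0 for Hoang, 9 for Aoki — Aoki by 9–0.
Hoang vs Singh: Hoang preferred on 3+2 = 5 ballots; Hoang wins 5–4.
Aoki vs Singh: 5 to 4, Aoki.
Osei wins every pairwise contest, so Osei is the Condorcet winner.

Osei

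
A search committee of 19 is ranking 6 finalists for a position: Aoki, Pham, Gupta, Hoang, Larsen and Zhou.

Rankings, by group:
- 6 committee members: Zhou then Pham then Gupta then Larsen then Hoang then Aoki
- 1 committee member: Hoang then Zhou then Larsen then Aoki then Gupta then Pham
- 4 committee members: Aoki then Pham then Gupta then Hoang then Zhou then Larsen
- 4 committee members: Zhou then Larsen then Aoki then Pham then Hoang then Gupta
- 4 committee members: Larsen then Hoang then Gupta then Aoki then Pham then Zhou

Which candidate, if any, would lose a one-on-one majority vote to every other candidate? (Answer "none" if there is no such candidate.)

Head-to-head results (19 committee members):
Aoki–Pham: Aoki 13–6.
Aoki vs Gupta: Aoki is ranked higher on 1+4+4 = 9 ballots, Gupta on 10. Gupta wins 10–9.
Aoki vs Hoang: Hoang wins 11–8.
Aoki–Larsen: Larsen 15–4.
Aoki vs Zhou: Aoki is ranked higher on 4+4 = 8 ballots, Zhou on 11. Zhou wins 11–8.
Pham vs Gupta: 14 to 5, Pham.
Pham vs Hoang: Pham is ranked higher on 6+4+4 = 14 ballots, Hoang on 5. Pham wins 14–5.
Pham vs Larsen: 6+4 = 10 for Pham, 9 for Larsen — Pham by 10–9.
Pham vs Zhou: Zhou wins 11–8.
Gupta vs Hoang: Gupta is ranked higher on 6+4 = 10 ballots, Hoang on 9. Gupta wins 10–9.
Gupta vs Larsen: Gupta, 10–9.
Gupta vs Zhou: 8 to 11, Zhou.
Hoang vs Larsen: Larsen wins 14–5.
Hoang vs Zhou: 9 to 10, Zhou.
Larsen vs Zhou: 4 for Larsen, 15 for Zhou — Zhou by 15–4.
Each candidate has at least one pairwise win (Aoki beats Pham; Pham beats Gupta; Gupta beats Aoki; Hoang beats Aoki; Larsen beats Aoki; Zhou beats Aoki) — no Condorcet loser.

none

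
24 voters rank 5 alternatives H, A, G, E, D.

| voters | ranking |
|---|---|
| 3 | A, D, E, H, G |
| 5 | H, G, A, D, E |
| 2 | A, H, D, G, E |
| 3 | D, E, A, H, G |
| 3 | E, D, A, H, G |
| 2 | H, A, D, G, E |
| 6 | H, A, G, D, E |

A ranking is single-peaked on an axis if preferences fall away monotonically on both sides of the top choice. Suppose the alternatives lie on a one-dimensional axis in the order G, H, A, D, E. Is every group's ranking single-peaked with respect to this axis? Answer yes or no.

yes

Axis positions: G=1, H=2, A=3, D=4, E=5.
Group 1 (peak A at position 3): ranking walks positions 3-4-5-2-1, expanding outward from the peak — single-peaked.
Group 2 (peak H at position 2): ranking walks positions 2-1-3-4-5, expanding outward from the peak — single-peaked.
Group 3 (peak A at position 3): ranking walks positions 3-2-4-1-5, expanding outward from the peak — single-peaked.
Group 4 (peak D at position 4): ranking walks positions 4-5-3-2-1, expanding outward from the peak — single-peaked.
Group 5 (peak E at position 5): ranking walks positions 5-4-3-2-1, expanding outward from the peak — single-peaked.
Group 6 (peak H at position 2): ranking walks positions 2-3-4-1-5, expanding outward from the peak — single-peaked.
Group 7 (peak H at position 2): ranking walks positions 2-3-1-4-5, expanding outward from the peak — single-peaked.
Every ranking is single-peaked on this axis.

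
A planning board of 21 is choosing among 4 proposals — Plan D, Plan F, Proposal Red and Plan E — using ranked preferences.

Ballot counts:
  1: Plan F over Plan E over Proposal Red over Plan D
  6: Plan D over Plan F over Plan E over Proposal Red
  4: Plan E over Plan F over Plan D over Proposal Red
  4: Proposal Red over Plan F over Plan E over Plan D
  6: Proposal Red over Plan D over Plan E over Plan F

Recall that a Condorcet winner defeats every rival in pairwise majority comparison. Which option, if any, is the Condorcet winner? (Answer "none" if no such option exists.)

Pairwise majorities:
Plan D vs Plan F: Plan D preferred on 6+6 = 12 ballots; Plan D wins 12–9.
Plan D vs Proposal Red: Plan D is ranked higher on 6+4 = 10 ballots, Proposal Red on 11. Proposal Red wins 11–10.
Plan D vs Plan E: Plan D preferred on 6+6 = 12 ballots; Plan D wins 12–9.
Plan F vs Proposal Red: Plan F is ranked higher on 1+6+4 = 11 ballots, Proposal Red on 10. Plan F wins 11–10.
Plan F vs Plan E: 1+6+4 = 11 for Plan F, 10 for Plan E — Plan F by 11–10.
Proposal Red vs Plan E: Proposal Red preferred on 4+6 = 10 ballots; Plan E wins 11–10.
Every option loses at least once (Plan D loses to Proposal Red; Plan F loses to Plan D; Proposal Red loses to Plan F; Plan E loses to Plan D). The majority relation contains the cycle Plan D → Plan F → Proposal Red → Plan D, so there is no Condorcet winner.

none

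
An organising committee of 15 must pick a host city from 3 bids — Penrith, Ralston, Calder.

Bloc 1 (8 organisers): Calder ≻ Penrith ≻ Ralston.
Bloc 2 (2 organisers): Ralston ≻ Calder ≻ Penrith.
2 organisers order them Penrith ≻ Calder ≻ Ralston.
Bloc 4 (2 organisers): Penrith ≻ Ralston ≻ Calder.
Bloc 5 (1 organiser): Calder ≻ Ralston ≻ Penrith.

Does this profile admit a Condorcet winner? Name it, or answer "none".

Calder

Check each pair by majority over 15 ballots:
Penrith vs Ralston: 8+2+2 = 12 for Penrith, 3 for Ralston — Penrith by 12–3.
Penrith vs Calder: Penrith preferred on 2+2 = 4 ballots; Calder wins 11–4.
Ralston vs Calder: 4 to 11, Calder.
Calder defeats every rival head-to-head and is the Condorcet winner.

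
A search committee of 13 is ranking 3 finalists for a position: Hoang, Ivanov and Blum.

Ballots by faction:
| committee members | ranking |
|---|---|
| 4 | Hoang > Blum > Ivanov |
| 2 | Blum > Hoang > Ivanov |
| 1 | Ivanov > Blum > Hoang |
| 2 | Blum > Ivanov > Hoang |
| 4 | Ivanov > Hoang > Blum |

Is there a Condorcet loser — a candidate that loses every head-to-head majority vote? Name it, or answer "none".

Pairwise majorities:
Hoang–Ivanov: Ivanov 7–6.
Hoang vs Blum: Hoang is ranked higher on 4+4 = 8 ballots, Blum on 5. Hoang wins 8–5.
Ivanov vs Blum: Ivanov preferred on 1+4 = 5 ballots; Blum wins 8–5.
No candidate is winless: Hoang beats Blum; Ivanov beats Hoang; Blum beats Ivanov. There is no Condorcet loser.

none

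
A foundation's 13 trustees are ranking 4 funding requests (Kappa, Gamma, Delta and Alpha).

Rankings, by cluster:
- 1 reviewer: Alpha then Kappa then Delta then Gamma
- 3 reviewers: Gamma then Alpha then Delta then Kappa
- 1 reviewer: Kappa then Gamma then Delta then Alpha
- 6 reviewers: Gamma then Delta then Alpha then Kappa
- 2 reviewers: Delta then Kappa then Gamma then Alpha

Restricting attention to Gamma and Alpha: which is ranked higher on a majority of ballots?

Gamma

Ballots ranking Gamma above Alpha: 3 + 1 + 6 + 2 = 12.
Ballots ranking Alpha above Gamma: 13 − 12 = 1.
Gamma wins the head-to-head 12–1.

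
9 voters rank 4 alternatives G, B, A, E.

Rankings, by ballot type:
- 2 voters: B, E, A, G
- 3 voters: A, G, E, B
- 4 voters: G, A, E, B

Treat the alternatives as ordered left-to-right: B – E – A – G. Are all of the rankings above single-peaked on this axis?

Axis positions: B=1, E=2, A=3, G=4.
Ballot type 1 (peak B at position 1): ranking walks positions 1-2-3-4, expanding outward from the peak — single-peaked.
Ballot type 2 (peak A at position 3): ranking walks positions 3-4-2-1, expanding outward from the peak — single-peaked.
Ballot type 3 (peak G at position 4): ranking walks positions 4-3-2-1, expanding outward from the peak — single-peaked.
Every ranking is single-peaked on this axis.

yes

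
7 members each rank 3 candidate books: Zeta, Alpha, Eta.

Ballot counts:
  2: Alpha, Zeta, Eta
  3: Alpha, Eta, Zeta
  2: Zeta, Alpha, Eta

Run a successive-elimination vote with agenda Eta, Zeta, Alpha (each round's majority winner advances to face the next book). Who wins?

Alpha

Round 1: Eta vs Zeta — 3–4, Zeta advances.
Round 2: Zeta vs Alpha — 2–5, Alpha advances.
The agenda winner is Alpha.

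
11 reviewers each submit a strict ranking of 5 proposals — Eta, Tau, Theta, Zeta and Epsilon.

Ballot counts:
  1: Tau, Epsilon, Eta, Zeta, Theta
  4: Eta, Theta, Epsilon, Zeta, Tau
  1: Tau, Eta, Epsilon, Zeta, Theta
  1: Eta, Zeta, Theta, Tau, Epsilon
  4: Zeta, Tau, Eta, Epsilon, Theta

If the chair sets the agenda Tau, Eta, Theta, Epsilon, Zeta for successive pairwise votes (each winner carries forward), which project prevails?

Round 1: Tau vs Eta — 6–5, Tau advances.
Round 2: Tau vs Theta — 6–5, Tau advances.
Round 3: Tau vs Epsilon — 7–4, Tau advances.
Round 4: Tau vs Zeta — 2–9, Zeta advances.
Zeta survives the agenda.

Zeta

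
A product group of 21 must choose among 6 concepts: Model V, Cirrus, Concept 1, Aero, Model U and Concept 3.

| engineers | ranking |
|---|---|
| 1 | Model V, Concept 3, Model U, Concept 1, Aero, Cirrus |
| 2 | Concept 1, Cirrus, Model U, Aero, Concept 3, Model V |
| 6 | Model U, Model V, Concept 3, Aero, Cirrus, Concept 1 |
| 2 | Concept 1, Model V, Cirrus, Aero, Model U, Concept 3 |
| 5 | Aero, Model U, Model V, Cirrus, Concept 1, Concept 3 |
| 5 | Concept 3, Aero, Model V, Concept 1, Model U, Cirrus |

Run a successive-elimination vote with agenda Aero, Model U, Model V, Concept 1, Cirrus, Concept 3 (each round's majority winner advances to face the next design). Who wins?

Concept 3

Round 1: Aero vs Model U — 12–9, Aero advances.
Round 2: Aero vs Model V — 12–9, Aero advances.
Round 3: Aero vs Concept 1 — 16–5, Aero advances.
Round 4: Aero vs Cirrus — 17–4, Aero advances.
Round 5: Aero vs Concept 3 — 9–12, Concept 3 advances.
The agenda winner is Concept 3.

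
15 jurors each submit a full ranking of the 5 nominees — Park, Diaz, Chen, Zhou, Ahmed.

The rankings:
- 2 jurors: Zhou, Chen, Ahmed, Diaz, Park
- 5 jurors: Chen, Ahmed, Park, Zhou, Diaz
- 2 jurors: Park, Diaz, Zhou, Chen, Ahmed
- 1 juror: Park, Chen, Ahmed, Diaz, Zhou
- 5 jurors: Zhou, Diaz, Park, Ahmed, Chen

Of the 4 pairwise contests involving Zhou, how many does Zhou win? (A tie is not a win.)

3

Zhou against each rival (15 jurors):
Zhou vs Park: Park wins 8–7.
Zhou vs Diaz: Zhou preferred on 2+5+5 = 12 ballots; Zhou wins 12–3.
Zhou–Chen: Zhou 9–6.
Zhou vs Ahmed: Zhou wins 9–6.
Zhou beats Diaz, Chen, Ahmed; loses to Park — 3 pairwise wins.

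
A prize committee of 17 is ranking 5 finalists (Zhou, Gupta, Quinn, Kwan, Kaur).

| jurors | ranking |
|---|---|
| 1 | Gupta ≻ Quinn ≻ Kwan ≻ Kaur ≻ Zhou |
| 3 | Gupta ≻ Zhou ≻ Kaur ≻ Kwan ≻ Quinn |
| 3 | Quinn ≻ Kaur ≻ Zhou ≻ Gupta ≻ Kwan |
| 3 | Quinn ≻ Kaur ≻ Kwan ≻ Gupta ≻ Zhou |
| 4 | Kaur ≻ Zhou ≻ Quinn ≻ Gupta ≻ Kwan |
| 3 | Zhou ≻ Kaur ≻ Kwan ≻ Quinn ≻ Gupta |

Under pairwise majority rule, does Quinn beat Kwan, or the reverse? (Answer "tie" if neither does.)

Quinn

Ballots ranking Quinn above Kwan: 1 + 3 + 3 + 4 = 11.
Ballots ranking Kwan above Quinn: 17 − 11 = 6.
Quinn wins the head-to-head 11–6.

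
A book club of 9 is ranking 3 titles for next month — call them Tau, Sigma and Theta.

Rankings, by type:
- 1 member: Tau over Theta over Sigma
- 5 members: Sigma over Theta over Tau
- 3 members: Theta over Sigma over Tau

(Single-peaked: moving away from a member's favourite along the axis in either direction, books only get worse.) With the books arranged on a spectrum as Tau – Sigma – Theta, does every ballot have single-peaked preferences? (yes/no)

Axis positions: Tau=1, Sigma=2, Theta=3.
Type 1: ranking walks positions 1-3-2; Theta is ranked above Sigma even though Sigma lies between Theta and the peak Tau on the axis — preferences dip and rise again. Not single-peaked.
Type 2 (peak Sigma at position 2): ranking walks positions 2-3-1, expanding outward from the peak — single-peaked.
Type 3 (peak Theta at position 3): ranking walks positions 3-2-1, expanding outward from the peak — single-peaked.
Type 1 violates single-peakedness, so the profile is not single-peaked on this axis.

no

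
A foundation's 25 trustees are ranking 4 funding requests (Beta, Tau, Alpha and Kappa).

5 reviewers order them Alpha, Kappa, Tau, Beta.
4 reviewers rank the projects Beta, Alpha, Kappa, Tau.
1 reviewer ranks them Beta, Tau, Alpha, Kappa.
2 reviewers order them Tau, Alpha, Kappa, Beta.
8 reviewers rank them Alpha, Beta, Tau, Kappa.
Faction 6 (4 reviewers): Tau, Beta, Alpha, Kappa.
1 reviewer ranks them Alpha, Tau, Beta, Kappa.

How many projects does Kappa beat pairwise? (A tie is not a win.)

Kappa against each rival (25 reviewers):
Kappa–Beta: Beta 18–7.
Kappa–Tau: Tau 16–9.
Kappa vs Alpha: 0 for Kappa, 25 for Alpha — Alpha by 25–0.
Kappa beats no one; loses to Beta, Tau, Alpha — 0 pairwise wins.

0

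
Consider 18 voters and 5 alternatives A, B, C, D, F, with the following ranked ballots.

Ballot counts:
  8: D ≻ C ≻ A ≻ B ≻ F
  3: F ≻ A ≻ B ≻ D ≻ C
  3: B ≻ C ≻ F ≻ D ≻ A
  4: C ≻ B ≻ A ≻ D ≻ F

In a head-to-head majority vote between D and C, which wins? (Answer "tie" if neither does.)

Ballots ranking D above C: 8 + 3 = 11.
Ballots ranking C above D: 18 − 11 = 7.
D wins the head-to-head 11–7.

D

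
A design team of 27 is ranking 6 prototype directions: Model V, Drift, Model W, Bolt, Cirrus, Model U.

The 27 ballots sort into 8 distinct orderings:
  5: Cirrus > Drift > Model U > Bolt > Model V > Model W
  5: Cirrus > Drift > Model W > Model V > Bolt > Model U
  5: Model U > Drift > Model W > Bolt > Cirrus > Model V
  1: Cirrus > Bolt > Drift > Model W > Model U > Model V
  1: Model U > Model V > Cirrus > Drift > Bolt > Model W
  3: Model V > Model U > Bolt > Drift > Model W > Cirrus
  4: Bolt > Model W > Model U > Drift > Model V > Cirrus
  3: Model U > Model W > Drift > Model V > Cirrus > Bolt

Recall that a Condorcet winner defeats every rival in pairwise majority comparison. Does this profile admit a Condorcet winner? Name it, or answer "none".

Model U

Pairwise majorities:
Model V–Drift: Drift 23–4.
Model V vs Model W: Model W wins 18–9.
Model V vs Bolt: Bolt, 15–12.
Model V–Cirrus: Cirrus 16–11.
Model V vs Model U: Model U wins 19–8.
Drift vs Model W: Drift wins 20–7.
Drift vs Bolt: Drift, 19–8.
Drift vs Cirrus: Drift wins 15–12.
Drift vs Model U: Model U, 16–11.
Model W vs Bolt: Bolt, 14–13.
Model W vs Cirrus: Model W wins 15–12.
Model W vs Model U: Model U, 17–10.
Bolt vs Cirrus: Cirrus wins 15–12.
Bolt vs Model U: Model U, 17–10.
Cirrus vs Model U: Model U, 16–11.
Only Model U has no losses; Model U is the Condorcet winner.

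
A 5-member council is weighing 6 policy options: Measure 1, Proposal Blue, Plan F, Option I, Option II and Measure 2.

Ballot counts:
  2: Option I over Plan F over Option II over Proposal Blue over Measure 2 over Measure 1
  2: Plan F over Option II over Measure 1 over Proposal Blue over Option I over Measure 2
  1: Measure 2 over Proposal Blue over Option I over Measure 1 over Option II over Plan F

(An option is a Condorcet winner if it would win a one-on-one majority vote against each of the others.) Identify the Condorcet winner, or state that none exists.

none

Pairwise majorities:
Measure 1–Proposal Blue: Proposal Blue 3–2.
Measure 1 vs Plan F: Plan F, 4–1.
Measure 1 vs Option I: Option I, 3–2.
Measure 1 vs Option II: Option II wins 4–1.
Measure 1 vs Measure 2: Measure 2, 3–2.
Proposal Blue vs Plan F: Plan F wins 4–1.
Proposal Blue–Option I: Proposal Blue 3–2.
Proposal Blue vs Option II: Option II, 4–1.
Proposal Blue–Measure 2: Proposal Blue 4–1.
Plan F vs Option I: Option I, 3–2.
Plan F–Option II: Plan F 4–1.
Plan F vs Measure 2: Plan F, 4–1.
Option I–Option II: Option I 3–2.
Option I–Measure 2: Option I 4–1.
Option II vs Measure 2: Option II wins 4–1.
Each option drops at least one matchup (Measure 1 loses to Proposal Blue; Proposal Blue loses to Plan F; Plan F loses to Option I; Option I loses to Proposal Blue; Option II loses to Plan F; Measure 2 loses to Proposal Blue); the cycle Proposal Blue → Option I → Plan F → Proposal Blue rules out a Condorcet winner.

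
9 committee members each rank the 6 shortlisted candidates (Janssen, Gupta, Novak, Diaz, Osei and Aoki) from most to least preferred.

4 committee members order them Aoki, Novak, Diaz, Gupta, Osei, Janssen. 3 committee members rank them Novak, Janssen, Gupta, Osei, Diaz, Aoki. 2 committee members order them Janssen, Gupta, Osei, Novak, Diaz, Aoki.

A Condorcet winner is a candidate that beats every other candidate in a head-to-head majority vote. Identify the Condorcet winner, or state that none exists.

Novak

Check each pair by majority over 9 ballots:
Janssen vs Gupta: 5 to 4, Janssen.
Janssen vs Novak: 2 to 7, Novak.
Janssen vs Diaz: Janssen, 5–4.
Janssen vs Osei: Janssen, 5–4.
Janssen vs Aoki: Janssen wins 5–4.
Gupta vs Novak: Gupta preferred on 2 ballots; Novak wins 7–2.
Gupta vs Diaz: 5 to 4, Gupta.
Gupta vs Osei: Gupta wins 9–0.
Gupta vs Aoki: Gupta wins 5–4.
Novak vs Diaz: Novak is ranked higher on 4+3+2 = 9 ballots, Diaz on 0. Novak wins 9–0.
Novak–Osei: Novak 7–2.
Novak vs Aoki: Novak wins 5–4.
Diaz vs Osei: Osei, 5–4.
Diaz vs Aoki: Diaz wins 5–4.
Osei vs Aoki: Osei wins 5–4.
Novak wins every pairwise contest, so Novak is the Condorcet winner.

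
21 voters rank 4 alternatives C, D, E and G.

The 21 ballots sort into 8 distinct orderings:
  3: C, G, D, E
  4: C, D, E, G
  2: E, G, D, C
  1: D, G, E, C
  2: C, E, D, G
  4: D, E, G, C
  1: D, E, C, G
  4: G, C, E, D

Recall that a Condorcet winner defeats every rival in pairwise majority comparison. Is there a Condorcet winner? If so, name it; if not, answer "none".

Check each pair by majority over 21 ballots:
C vs D: C wins 13–8.
C vs E: 13 to 8, C.
C vs G: C is ranked higher on 3+4+2+1 = 10 ballots, G on 11. G wins 11–10.
D vs E: D, 13–8.
D vs G: 4+1+2+4+1 = 12 for D, 9 for G — D by 12–9.
E vs G: 13 to 8, E.
No alternative is unbeaten: C loses to G; D loses to C; E loses to C; G loses to D. In particular C → D → G → C is a majority cycle — no Condorcet winner exists.

none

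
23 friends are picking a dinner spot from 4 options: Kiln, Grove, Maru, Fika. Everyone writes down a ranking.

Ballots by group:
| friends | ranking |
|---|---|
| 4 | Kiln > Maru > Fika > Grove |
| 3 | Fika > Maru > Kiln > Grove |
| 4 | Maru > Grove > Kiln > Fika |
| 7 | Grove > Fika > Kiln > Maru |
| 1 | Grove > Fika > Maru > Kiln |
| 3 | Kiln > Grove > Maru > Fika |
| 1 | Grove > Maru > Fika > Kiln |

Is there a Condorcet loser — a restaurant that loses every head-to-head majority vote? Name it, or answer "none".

Head-to-head results (23 friends):
Kiln vs Grove: Kiln preferred on 4+3+3 = 10 ballots; Grove wins 13–10.
Kiln–Maru: Kiln 14–9.
Kiln vs Fika: 11 to 12, Fika.
Grove vs Maru: Grove preferred on 7+1+3+1 = 12 ballots; Grove wins 12–11.
Grove vs Fika: Grove is ranked higher on 4+7+1+3+1 = 16 ballots, Fika on 7. Grove wins 16–7.
Maru vs Fika: Maru wins 12–11.
Each restaurant has at least one pairwise win (Kiln beats Maru; Grove beats Kiln; Maru beats Fika; Fika beats Kiln) — no Condorcet loser.

none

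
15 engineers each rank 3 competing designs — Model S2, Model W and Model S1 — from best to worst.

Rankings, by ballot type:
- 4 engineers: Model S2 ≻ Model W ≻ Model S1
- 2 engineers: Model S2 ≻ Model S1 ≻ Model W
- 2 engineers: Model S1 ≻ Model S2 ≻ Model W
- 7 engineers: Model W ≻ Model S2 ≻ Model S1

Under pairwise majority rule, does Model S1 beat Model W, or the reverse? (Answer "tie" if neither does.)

Ballots ranking Model S1 above Model W: 2 + 2 = 4.
Ballots ranking Model W above Model S1: 15 − 4 = 11.
Model W wins the head-to-head 11–4.

Model W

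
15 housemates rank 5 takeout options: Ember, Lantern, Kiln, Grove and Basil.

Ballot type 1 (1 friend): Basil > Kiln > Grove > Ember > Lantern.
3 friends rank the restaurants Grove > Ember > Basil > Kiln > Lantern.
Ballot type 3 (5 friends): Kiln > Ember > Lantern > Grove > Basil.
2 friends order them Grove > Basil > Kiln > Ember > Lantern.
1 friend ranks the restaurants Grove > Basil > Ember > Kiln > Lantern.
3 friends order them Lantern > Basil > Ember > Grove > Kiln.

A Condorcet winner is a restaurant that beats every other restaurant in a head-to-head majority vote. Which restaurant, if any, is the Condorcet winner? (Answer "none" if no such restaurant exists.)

Check each pair by majority over 15 ballots:
Ember vs Lantern: Ember is ranked higher on 1+3+5+2+1 = 12 ballots, Lantern on 3. Ember wins 12–3.
Ember vs Kiln: 7 to 8, Kiln.
Ember–Grove: Ember 8–7.
Ember vs Basil: 3+5 = 8 for Ember, 7 for Basil — Ember by 8–7.
Lantern vs Kiln: Lantern preferred on 3 ballots; Kiln wins 12–3.
Lantern vs Grove: Lantern wins 8–7.
Lantern–Basil: Lantern 8–7.
Kiln vs Grove: 1+5 = 6 for Kiln, 9 for Grove — Grove by 9–6.
Kiln–Basil: Basil 10–5.
Grove vs Basil: Grove, 11–4.
No restaurant is unbeaten: Ember loses to Kiln; Lantern loses to Ember; Kiln loses to Grove; Grove loses to Ember; Basil loses to Ember. In particular Ember → Grove → Kiln → Ember is a majority cycle — no Condorcet winner exists.

none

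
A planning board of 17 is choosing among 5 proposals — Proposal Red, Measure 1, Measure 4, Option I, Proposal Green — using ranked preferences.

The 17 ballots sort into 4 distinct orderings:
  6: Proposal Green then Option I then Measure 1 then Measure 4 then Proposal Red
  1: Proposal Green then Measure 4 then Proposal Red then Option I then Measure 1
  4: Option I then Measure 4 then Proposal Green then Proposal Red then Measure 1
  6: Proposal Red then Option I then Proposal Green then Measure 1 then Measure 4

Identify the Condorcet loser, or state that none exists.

none

Head-to-head results (17 council members):
Proposal Red–Measure 1: Proposal Red 11–6.
Proposal Red vs Measure 4: Proposal Red preferred on 6 ballots; Measure 4 wins 11–6.
Proposal Red vs Option I: Option I, 10–7.
Proposal Red vs Proposal Green: 6 to 11, Proposal Green.
Measure 1–Measure 4: Measure 1 12–5.
Measure 1 vs Option I: 0 for Measure 1, 17 for Option I — Option I by 17–0.
Measure 1–Proposal Green: Proposal Green 17–0.
Measure 4–Option I: Option I 16–1.
Measure 4 vs Proposal Green: Proposal Green, 13–4.
Option I–Proposal Green: Option I 10–7.
Each option has at least one pairwise win (Proposal Red beats Measure 1; Measure 1 beats Measure 4; Measure 4 beats Proposal Red; Option I beats Proposal Red; Proposal Green beats Proposal Red) — no Condorcet loser.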